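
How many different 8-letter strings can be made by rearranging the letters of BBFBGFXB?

840

Letter multiplicities in BBFBGFXB: B×4, F×2, G×1, X×1.
So there are 8! / (4!·2!) = 840 distinguishable arrangements.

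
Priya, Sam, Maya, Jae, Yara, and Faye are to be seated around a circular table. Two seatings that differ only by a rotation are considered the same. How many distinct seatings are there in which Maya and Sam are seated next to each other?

48

Glue Maya and Sam into a block (2 internal orders). Seating 5 units around a circle gives (4)! arrangements.
So 2 × (4)! = 2 × 24 = 48.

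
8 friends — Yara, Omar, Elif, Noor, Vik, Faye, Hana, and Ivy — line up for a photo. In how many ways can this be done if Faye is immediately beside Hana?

Glue Faye and Hana into one block (2 internal orders), leaving 7 units to arrange in a row.
So the count is 2·(7)! = 10080.

10080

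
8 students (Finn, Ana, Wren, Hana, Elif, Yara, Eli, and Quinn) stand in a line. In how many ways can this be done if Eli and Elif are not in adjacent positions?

30240

Of the 8! = 40320 arrangements, those with Eli and Elif adjacent number 2 × 7! = 10080 (treat the pair as a block with 2 internal orders).
So 40320 − 10080 = 30240 arrangements keep them apart.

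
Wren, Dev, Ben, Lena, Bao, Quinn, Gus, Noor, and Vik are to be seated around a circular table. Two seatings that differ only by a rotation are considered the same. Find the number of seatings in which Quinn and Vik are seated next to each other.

10080

Treat {Quinn, Vik} as one unit (2 internal orders) and seat the resulting 8 units around the table: (7)! circular arrangements.
So 2 × (7)! = 2 × 5040 = 10080.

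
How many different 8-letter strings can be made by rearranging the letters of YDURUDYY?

1680

Letter multiplicities in YDURUDYY: D×2, R×1, U×2, Y×3.
Dividing 8! = 40320 by 3!·2!·2! = 24 for the repeated letters gives 1680.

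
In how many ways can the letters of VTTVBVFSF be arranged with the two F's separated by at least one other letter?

11760

Total arrangements of VTTVBVFSF: 9!/(3!·2!·2!) = 15120.
If the two F's are adjacent, glue them into one block, leaving 8 items to arrange: (8)!/(3!·2!) = 3360 ways.
Hence 15120 − 3360 = 11760.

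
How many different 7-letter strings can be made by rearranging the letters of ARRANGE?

1260

The 7 letters of ARRANGE have repeats: A appearing twice and R appearing twice.
The number of distinct arrangements is 7!/(2!·2!) = 5040/4 = 1260.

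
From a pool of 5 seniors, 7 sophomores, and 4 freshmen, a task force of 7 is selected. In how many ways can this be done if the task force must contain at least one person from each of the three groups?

Total 7-person selections from all 16: C(16,7) = 11440.
Selections missing a whole group: no seniors → C(11,7) = 330; no sophomores → C(9,7) = 36; no freshmen → C(12,7) = 792.
Add back selections omitting two groups (i.e. drawn from a single group): C(5,7) + C(7,7) + C(4,7) = 1.
By inclusion–exclusion: 11440 − 1158 + 1 = 10283.

10283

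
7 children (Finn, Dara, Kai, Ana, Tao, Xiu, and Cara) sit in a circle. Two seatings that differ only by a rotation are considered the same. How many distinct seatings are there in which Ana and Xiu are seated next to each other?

Treat {Ana, Xiu} as one unit (2 internal orders) and seat the resulting 6 units around the table: (5)! circular arrangements.
So 2 × (5)! = 2 × 120 = 240.

240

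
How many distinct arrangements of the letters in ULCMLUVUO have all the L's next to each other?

Treat the 2 copies of L as a single block. The multiset to arrange is then {LL, C, M, O, U, U, U, V}, 8 items in all.
That gives (8)!/(3!) = 6720 arrangements.

6720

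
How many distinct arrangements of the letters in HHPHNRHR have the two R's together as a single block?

Treat the 2 copies of R as a single block. The multiset to arrange is then {RR, H, H, H, H, N, P}, 7 items in all.
That gives (7)!/(4!) = 210 arrangements.

210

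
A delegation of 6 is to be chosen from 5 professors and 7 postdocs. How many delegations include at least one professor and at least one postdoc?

Total 6-person selections from all 12: C(12,6) = 924.
Selections missing a whole group: no professors → C(7,6) = 7; no postdocs → C(5,6) = 0.
Both groups omitted at once is impossible, so 924 − 7 = 917.

917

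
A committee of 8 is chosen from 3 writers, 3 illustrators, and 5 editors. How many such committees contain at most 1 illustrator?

Split by how many illustrators are chosen (0 through 1).
Sum: C(3,0)·C(8,8) + C(3,1)·C(8,7) = 1 + 24 = 25.

25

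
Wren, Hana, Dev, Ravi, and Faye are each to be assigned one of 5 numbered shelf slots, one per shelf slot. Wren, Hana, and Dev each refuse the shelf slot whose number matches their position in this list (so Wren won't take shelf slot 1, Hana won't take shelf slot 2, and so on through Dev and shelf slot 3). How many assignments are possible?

64

Let Aᵢ (for i ∈ {1, 2, 3}) be the placements that put person i in their forbidden shelf slot. Any j of these fix j positions, leaving (5−j)! ways to fill the rest, and there are C(3,j) ways to pick which j.
By inclusion–exclusion, the number of valid placements is Σ_{j=0}^{3} (−1)^j C(3,j)·(5−j)!.
Computing: 120 − 72 + 18 − 2 = 64.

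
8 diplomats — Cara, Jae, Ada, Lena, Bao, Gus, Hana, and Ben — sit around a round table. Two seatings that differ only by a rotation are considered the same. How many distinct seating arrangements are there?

5040

Fix one person's seat to break rotational symmetry; the remaining 7 people can be arranged in (7)! = 5040 ways.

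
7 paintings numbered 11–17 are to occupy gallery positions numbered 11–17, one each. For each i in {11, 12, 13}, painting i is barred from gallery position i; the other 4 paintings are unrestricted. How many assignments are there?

Let Aᵢ (for i ∈ {11, 12, 13}) be the placements that put painting i in its forbidden gallery position. Any j of these fix j positions, leaving (7−j)! ways to fill the rest, and there are C(3,j) ways to pick which j.
By inclusion–exclusion, the number of valid placements is Σ_{j=0}^{3} (−1)^j C(3,j)·(7−j)!.
Computing: 5040 − 2160 + 360 − 24 = 3216.

3216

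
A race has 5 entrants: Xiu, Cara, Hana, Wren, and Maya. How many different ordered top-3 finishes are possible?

This is an ordered selection of 3 from 5: P(5,3).
That gives 5 × 4 × 3 = 60.

60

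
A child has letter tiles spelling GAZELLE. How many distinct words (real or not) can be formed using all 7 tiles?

1260

GAZELLE has 7 letters with E appearing twice and L appearing twice.
The number of distinct arrangements is 7!/(2!·2!) = 5040/4 = 1260.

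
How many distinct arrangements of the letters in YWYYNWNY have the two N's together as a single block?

105

Treat the 2 copies of N as a single block. The multiset to arrange is then {NN, W, W, Y, Y, Y, Y}, 7 items in all.
That gives (7)!/(4!·2!) = 105 arrangements.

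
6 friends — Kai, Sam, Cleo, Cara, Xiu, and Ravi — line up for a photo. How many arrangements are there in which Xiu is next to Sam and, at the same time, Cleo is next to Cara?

96

Treat {Xiu,Sam} as one block (2 orders) and {Cleo,Cara} as another (2 orders).
That leaves 4 units to arrange: 2 × 2 × 4! = 4 × 24 = 96.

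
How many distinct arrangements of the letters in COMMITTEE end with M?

10080

Fix M in the last position and arrange the remaining 8 letters.
Those 8 letters have E appearing twice and T appearing twice, giving (8)!/(2!·2!) = 10080.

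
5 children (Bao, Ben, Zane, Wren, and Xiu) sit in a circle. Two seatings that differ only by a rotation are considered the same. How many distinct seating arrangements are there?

Fix one person's seat to break rotational symmetry; the remaining 4 people can be arranged in (4)! = 24 ways.

24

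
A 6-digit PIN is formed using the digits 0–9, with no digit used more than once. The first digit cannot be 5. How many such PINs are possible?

The first digit has 10−1 = 9 choices (anything except 5).
The remaining 5 digits are filled from the other 9 symbols without repetition: 9 × 8 × 7 × 6 × 5 = 15120.
Total: 9 × 15120 = 136080.

136080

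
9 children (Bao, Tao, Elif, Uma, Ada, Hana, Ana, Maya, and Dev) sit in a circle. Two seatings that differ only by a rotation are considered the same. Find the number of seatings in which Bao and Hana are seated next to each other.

Treat {Bao, Hana} as one unit (2 internal orders) and seat the resulting 8 units around the table: (7)! circular arrangements.
So 2 × (7)! = 2 × 5040 = 10080.

10080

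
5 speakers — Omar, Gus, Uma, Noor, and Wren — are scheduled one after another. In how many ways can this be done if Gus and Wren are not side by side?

72

There are 5! = 120 arrangements in all. If Gus and Wren are adjacent, merging them into one block gives 2·(4)! = 48 arrangements.
So 120 − 48 = 72 arrangements keep them apart.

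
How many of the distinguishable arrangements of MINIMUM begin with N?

Fix N in the first position and arrange the remaining 6 letters.
Those 6 letters have I appearing twice and M appearing 3 times, giving (6)!/(3!·2!) = 60.

60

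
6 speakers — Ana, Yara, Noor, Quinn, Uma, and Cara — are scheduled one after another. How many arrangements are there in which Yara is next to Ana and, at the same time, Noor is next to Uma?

Treat {Yara,Ana} as one block (2 orders) and {Noor,Uma} as another (2 orders).
That leaves 4 units to arrange: 2 × 2 × 4! = 4 × 24 = 96.

96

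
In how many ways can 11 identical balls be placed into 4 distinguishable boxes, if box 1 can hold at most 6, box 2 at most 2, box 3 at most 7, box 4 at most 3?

65

By stars and bars, unrestricted non-negative solutions to x_1+…+x_4 = 11 number C(11+3,3) = 364.
Subtract solutions that violate a single cap (substitute x_i' = x_i − (cap_i+1)): x_1 ≥ 7 gives C(7,3) = 35; x_2 ≥ 3 gives C(11,3) = 165; x_3 ≥ 8 gives C(6,3) = 20; x_4 ≥ 4 gives C(10,3) = 120. Together 340.
Add back pairs where two caps are both exceeded: 4 + 0 + 1 + 1 + 35 + 0 = 41.
By inclusion–exclusion the count is 364 − 340 + 41 = 65.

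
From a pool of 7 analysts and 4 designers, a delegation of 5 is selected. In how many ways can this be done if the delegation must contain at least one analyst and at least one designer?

Total 5-person selections from all 11: C(11,5) = 462.
Selections missing a whole group: no analysts → C(4,5) = 0; no designers → C(7,5) = 21.
Both groups omitted at once is impossible, so 462 − 21 = 441.

441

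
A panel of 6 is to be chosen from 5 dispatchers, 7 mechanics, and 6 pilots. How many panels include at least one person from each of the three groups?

15470

Total 6-person selections from all 18: C(18,6) = 18564.
Subtract selections that omit an entire group: no dispatchers → C(13,6) = 1716; no mechanics → C(11,6) = 462; no pilots → C(12,6) = 924.
Add back selections omitting two groups (i.e. drawn from a single group): C(5,6) + C(7,6) + C(6,6) = 8.
By inclusion–exclusion: 18564 − 3102 + 8 = 15470.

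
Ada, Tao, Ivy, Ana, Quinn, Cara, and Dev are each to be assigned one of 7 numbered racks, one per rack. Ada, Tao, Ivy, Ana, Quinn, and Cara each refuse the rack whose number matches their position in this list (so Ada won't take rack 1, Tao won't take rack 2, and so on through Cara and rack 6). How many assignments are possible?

Let Aᵢ (for 1 ≤ i ≤ 6) be the placements that put person i in their forbidden rack. Any j of these fix j positions, leaving (7−j)! ways to fill the rest, and there are C(6,j) ways to pick which j.
By inclusion–exclusion, the number of valid placements is Σ_{j=0}^{6} (−1)^j C(6,j)·(7−j)!.
Computing: 5040 − 4320 + 1800 − 480 + 90 − 12 + 1 = 2119.

2119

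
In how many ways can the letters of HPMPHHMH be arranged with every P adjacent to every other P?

Treat the 2 copies of P as a single block. The multiset to arrange is then {PP, H, H, H, H, M, M}, 7 items in all.
That gives (7)!/(4!·2!) = 105 arrangements.

105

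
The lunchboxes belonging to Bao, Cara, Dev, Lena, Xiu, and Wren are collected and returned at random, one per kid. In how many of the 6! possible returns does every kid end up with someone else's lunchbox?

Count assignments avoiding every fixed point. For any j of the 6 kids fixed to their own lunchbox, the other 6−j can be arranged in (6−j)! ways.
By inclusion–exclusion this is Σ_{j=0}^{6} (−1)^j C(6,j)·(6−j)!.
Computing: 720 − 720 + 360 − 120 + 30 − 6 + 1 = 265.

265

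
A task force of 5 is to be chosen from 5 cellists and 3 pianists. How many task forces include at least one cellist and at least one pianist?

55

With no constraint there are C(8,5) = 56 possible selections.
Selections missing a whole group: no cellists → C(3,5) = 0; no pianists → C(5,5) = 1.
Both groups omitted at once is impossible, so 56 − 1 = 55.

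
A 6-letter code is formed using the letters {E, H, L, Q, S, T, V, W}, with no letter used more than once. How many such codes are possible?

20160

With no repetition, fill the 6 letters in order: 8 choices, then 7, down to 3.
That product is 8 × 7 × 6 × 5 × 4 × 3 = 20160.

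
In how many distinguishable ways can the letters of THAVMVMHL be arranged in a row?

THAVMVMHL has 9 letters with H appearing twice, M appearing twice, and V appearing twice.
Dividing 9! = 362880 by 2!·2!·2! = 8 for the repeated letters gives 45360.

45360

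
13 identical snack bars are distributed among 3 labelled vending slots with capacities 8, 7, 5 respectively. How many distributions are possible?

33

Without the upper bounds there are C(15,2) = 105 ways to split 13 among 3 vending slots.
Subtract solutions that violate a single cap (substitute x_i' = x_i − (cap_i+1)): x_1 ≥ 9 gives C(6,2) = 15; x_2 ≥ 8 gives C(7,2) = 21; x_3 ≥ 6 gives C(9,2) = 36. Together 72.
No two caps can be exceeded simultaneously, so the pair terms are all 0.
By inclusion–exclusion the count is 105 − 72 + 0 = 33.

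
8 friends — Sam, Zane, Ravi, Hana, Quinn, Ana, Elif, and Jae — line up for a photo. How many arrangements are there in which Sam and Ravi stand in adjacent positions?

Place the 6 others and the Sam-Ravi pair as 7 objects in a line; the pair has 2 internal arrangements.
That gives 2 × 7! = 2 × 5040 = 10080.

10080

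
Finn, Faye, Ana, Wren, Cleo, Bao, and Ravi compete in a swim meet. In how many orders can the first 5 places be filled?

There are 7 choices for 1st place, 6 for 2nd, and so on down to 3 for position 5.
That gives 7 × 6 × 5 × 4 × 3 = 2520.

2520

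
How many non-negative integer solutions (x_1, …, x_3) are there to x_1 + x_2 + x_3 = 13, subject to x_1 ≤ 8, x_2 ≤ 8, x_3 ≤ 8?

By stars and bars, unrestricted non-negative solutions to x_1+…+x_3 = 13 number C(13+2,2) = 105.
Subtract solutions that violate a single cap (substitute x_i' = x_i − (cap_i+1)): x_1 ≥ 9 gives C(6,2) = 15; x_2 ≥ 9 gives C(6,2) = 15; x_3 ≥ 9 gives C(6,2) = 15. Together 45.
No two caps can be exceeded simultaneously, so the pair terms are all 0.
By inclusion–exclusion the count is 105 − 45 + 0 = 60.

60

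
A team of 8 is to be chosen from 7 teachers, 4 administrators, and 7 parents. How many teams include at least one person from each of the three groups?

40425

Total 8-person selections from all 18: C(18,8) = 43758.
Subtract selections that omit an entire group: no teachers → C(11,8) = 165; no administrators → C(14,8) = 3003; no parents → C(11,8) = 165.
Add back selections omitting two groups (i.e. drawn from a single group): C(7,8) + C(4,8) + C(7,8) = 0.
By inclusion–exclusion: 43758 − 3333 + 0 = 40425.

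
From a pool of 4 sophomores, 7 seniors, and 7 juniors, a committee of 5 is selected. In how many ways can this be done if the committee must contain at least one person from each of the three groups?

5684

Unrestricted: C(18,5) = 8568 ways to pick any 5 of the 18.
Subtract selections that omit an entire group: no sophomores → C(14,5) = 2002; no seniors → C(11,5) = 462; no juniors → C(11,5) = 462.
Add back selections omitting two groups (i.e. drawn from a single group): C(4,5) + C(7,5) + C(7,5) = 42.
By inclusion–exclusion: 8568 − 2926 + 42 = 5684.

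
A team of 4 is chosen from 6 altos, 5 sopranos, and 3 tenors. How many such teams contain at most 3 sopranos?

996

Split by how many sopranos are chosen (0 through 3).
Sum: C(5,0)·C(9,4) + C(5,1)·C(9,3) + C(5,2)·C(9,2) + C(5,3)·C(9,1) = 126 + 420 + 360 + 90 = 996.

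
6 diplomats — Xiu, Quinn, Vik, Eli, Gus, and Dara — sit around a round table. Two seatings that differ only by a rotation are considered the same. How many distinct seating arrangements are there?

Seat Xiu anywhere (absorbing the rotational symmetry), then permute the other 5: (5)! = 120.

120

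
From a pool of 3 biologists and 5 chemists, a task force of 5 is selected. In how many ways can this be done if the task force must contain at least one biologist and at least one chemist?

Total 5-person selections from all 8: C(8,5) = 56.
Selections missing a whole group: no biologists → C(5,5) = 1; no chemists → C(3,5) = 0.
Both groups omitted at once is impossible, so 56 − 1 = 55.

55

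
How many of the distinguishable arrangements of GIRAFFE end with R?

360

Fix R in the last position and arrange the remaining 6 letters.
Those 6 letters have F appearing twice, giving (6)!/(2!) = 360.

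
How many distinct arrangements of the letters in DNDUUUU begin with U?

Fix U in the first position and arrange the remaining 6 letters.
Those 6 letters have D appearing twice and U appearing 3 times, giving (6)!/(3!·2!) = 60.

60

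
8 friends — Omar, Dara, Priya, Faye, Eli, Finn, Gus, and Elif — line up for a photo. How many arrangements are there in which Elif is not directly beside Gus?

Of the 8! = 40320 arrangements, those with Elif and Gus adjacent number 2 × 7! = 10080 (treat the pair as a block with 2 internal orders).
So 40320 − 10080 = 30240 arrangements keep them apart.

30240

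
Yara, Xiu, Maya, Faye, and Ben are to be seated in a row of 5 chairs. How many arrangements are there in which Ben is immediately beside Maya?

48

Glue Ben and Maya into one block (2 internal orders), leaving 4 units to arrange in a row.
So the count is 2·(4)! = 48.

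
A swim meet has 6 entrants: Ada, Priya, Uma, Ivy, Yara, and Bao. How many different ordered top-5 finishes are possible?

720

This is an ordered selection of 5 from 6: P(6,5).
That gives 6 × 5 × 4 × 3 × 2 = 720.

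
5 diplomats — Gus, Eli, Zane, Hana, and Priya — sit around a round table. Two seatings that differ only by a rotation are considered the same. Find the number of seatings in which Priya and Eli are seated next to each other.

Treat {Priya, Eli} as one unit (2 internal orders) and seat the resulting 4 units around the table: (3)! circular arrangements.
So 2 × (3)! = 2 × 6 = 12.

12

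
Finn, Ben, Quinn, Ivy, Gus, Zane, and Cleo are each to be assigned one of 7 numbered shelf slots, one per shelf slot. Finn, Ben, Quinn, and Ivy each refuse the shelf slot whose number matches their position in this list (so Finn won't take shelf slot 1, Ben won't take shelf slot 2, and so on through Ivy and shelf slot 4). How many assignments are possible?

Let Aᵢ (for 1 ≤ i ≤ 4) be the placements that put person i in their forbidden shelf slot. Any j of these fix j positions, leaving (7−j)! ways to fill the rest, and there are C(4,j) ways to pick which j.
By inclusion–exclusion, the number of valid placements is Σ_{j=0}^{4} (−1)^j C(4,j)·(7−j)!.
Computing: 5040 − 2880 + 720 − 96 + 6 = 2790.

2790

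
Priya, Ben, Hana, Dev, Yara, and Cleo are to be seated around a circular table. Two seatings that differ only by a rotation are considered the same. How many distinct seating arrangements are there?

Seat Priya anywhere (absorbing the rotational symmetry), then permute the other 5: (5)! = 120.

120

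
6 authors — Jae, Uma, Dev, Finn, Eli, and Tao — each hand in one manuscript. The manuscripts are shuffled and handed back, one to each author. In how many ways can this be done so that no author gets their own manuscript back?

265

This is the derangement count D_6: permutations of 6 items with no fixed point.
By inclusion–exclusion this is Σ_{j=0}^{6} (−1)^j C(6,j)·(6−j)!.
Computing: 720 − 720 + 360 − 120 + 30 − 6 + 1 = 265.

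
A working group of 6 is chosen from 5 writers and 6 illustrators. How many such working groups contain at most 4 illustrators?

Split by how many illustrators are chosen (0 through 4).
Sum: C(6,0)·C(5,6) + C(6,1)·C(5,5) + C(6,2)·C(5,4) + C(6,3)·C(5,3) + C(6,4)·C(5,2) = 0 + 6 + 75 + 200 + 150 = 431.

431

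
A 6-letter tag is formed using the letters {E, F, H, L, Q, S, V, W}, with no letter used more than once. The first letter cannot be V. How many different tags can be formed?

The first letter has 8−1 = 7 choices (anything except V).
The remaining 5 letters are filled from the other 7 symbols without repetition: 7 × 6 × 5 × 4 × 3 = 2520.
Total: 7 × 2520 = 17640.

17640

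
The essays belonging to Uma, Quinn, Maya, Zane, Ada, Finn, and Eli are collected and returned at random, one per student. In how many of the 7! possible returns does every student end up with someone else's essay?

1854

Count assignments avoiding every fixed point. For any j of the 7 students fixed to their own essay, the other 7−j can be arranged in (7−j)! ways.
By inclusion–exclusion this is Σ_{j=0}^{7} (−1)^j C(7,j)·(7−j)!.
Computing: 5040 − 5040 + 2520 − 840 + 210 − 42 + 7 − 1 = 1854.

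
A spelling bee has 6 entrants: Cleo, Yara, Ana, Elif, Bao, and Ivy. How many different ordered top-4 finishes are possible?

360

This is an ordered selection of 4 from 6: P(6,4).
That gives 6 × 5 × 4 × 3 = 360.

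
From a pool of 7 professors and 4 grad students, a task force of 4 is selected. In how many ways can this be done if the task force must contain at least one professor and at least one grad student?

294

Unrestricted: C(11,4) = 330 ways to pick any 4 of the 11.
Selections missing a whole group: no professors → C(4,4) = 1; no grad students → C(7,4) = 35.
Both groups omitted at once is impossible, so 330 − 36 = 294.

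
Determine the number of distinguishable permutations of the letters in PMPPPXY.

PMPPPXY has 7 letters with P appearing 4 times.
So there are 7! / (4!) = 210 distinguishable arrangements.

210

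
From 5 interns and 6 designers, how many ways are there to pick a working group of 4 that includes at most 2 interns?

Split by how many interns are chosen (0 through 2).
Sum: C(5,0)·C(6,4) + C(5,1)·C(6,3) + C(5,2)·C(6,2) = 15 + 100 + 150 = 265.

265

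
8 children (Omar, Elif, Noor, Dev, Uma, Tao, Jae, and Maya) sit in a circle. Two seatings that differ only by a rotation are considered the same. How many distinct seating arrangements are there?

Seat Omar anywhere (absorbing the rotational symmetry), then permute the other 7: (7)! = 5040.

5040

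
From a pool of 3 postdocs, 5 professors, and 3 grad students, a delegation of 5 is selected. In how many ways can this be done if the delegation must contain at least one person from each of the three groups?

345

With no constraint there are C(11,5) = 462 possible selections.
Subtract selections that omit an entire group: no postdocs → C(8,5) = 56; no professors → C(6,5) = 6; no grad students → C(8,5) = 56.
Add back selections omitting two groups (i.e. drawn from a single group): C(3,5) + C(5,5) + C(3,5) = 1.
By inclusion–exclusion: 462 − 118 + 1 = 345.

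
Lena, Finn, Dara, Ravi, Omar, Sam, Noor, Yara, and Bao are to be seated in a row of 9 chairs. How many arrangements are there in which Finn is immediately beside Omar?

Glue Finn and Omar into one block (2 internal orders), leaving 8 units to arrange in a row.
That gives 2 × 8! = 2 × 40320 = 80640.

80640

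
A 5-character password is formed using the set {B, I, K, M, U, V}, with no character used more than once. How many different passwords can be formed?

720

With no repetition, fill the 5 characters in order: 6 choices, then 5, down to 2.
That product is 6 × 5 × 4 × 3 × 2 = 720.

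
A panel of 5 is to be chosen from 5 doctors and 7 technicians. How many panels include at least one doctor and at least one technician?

770

Unrestricted: C(12,5) = 792 ways to pick any 5 of the 12.
Subtract selections that omit an entire group: no doctors → C(7,5) = 21; no technicians → C(5,5) = 1.
Both groups omitted at once is impossible, so 792 − 22 = 770.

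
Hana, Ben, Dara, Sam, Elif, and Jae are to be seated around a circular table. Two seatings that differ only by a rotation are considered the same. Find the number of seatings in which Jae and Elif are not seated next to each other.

72

All circular seatings of 6 people number (5)! = 120.
Seatings with Jae beside Elif: treat them as a block with 2 internal orders, giving 2 × (4)! = 48.
Subtracting, 120 − 48 = 72.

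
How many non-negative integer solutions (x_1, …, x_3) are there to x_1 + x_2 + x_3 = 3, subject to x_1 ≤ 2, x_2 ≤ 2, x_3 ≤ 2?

By stars and bars, unrestricted non-negative solutions to x_1+…+x_3 = 3 number C(3+2,2) = 10.
Subtract solutions that violate a single cap (substitute x_i' = x_i − (cap_i+1)): x_1 ≥ 3 gives C(2,2) = 1; x_2 ≥ 3 gives C(2,2) = 1; x_3 ≥ 3 gives C(2,2) = 1. Together 3.
No two caps can be exceeded simultaneously, so the pair terms are all 0.
By inclusion–exclusion the count is 10 − 3 + 0 = 7.

7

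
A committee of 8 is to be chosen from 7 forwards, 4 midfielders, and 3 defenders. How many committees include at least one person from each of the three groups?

Unrestricted: C(14,8) = 3003 ways to pick any 8 of the 14.
Subtract selections that omit an entire group: no forwards → C(7,8) = 0; no midfielders → C(10,8) = 45; no defenders → C(11,8) = 165.
Add back selections omitting two groups (i.e. drawn from a single group): C(7,8) + C(4,8) + C(3,8) = 0.
By inclusion–exclusion: 3003 − 210 + 0 = 2793.

2793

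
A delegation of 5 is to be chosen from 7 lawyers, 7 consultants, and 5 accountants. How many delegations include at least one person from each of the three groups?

8085

Total 5-person selections from all 19: C(19,5) = 11628.
Subtract selections that omit an entire group: no lawyers → C(12,5) = 792; no consultants → C(12,5) = 792; no accountants → C(14,5) = 2002.
Add back selections omitting two groups (i.e. drawn from a single group): C(7,5) + C(7,5) + C(5,5) = 43.
By inclusion–exclusion: 11628 − 3586 + 43 = 8085.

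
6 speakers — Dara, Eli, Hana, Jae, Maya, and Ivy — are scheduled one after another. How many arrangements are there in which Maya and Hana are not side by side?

Of the 6! = 720 arrangements, those with Maya and Hana adjacent number 2 × 5! = 240 (treat the pair as a block with 2 internal orders).
Complementary counting: 720 − 240 = 480.

480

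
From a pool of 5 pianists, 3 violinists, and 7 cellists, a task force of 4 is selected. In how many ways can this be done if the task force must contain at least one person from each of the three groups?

Unrestricted: C(15,4) = 1365 ways to pick any 4 of the 15.
Selections missing a whole group: no pianists → C(10,4) = 210; no violinists → C(12,4) = 495; no cellists → C(8,4) = 70.
Add back selections omitting two groups (i.e. drawn from a single group): C(5,4) + C(3,4) + C(7,4) = 40.
By inclusion–exclusion: 1365 − 775 + 40 = 630.

630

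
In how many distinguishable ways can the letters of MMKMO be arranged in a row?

20

The 5 letters of MMKMO have repeats: M appearing 3 times.
The number of distinct arrangements is 5!/(3!) = 120/6 = 20.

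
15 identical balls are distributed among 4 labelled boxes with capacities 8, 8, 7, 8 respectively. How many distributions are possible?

Without the upper bounds there are C(18,3) = 816 ways to split 15 among 4 boxes.
Subtract solutions that violate a single cap (substitute x_i' = x_i − (cap_i+1)): x_1 ≥ 9 gives C(9,3) = 84; x_2 ≥ 9 gives C(9,3) = 84; x_3 ≥ 8 gives C(10,3) = 120; x_4 ≥ 9 gives C(9,3) = 84. Together 372.
No two caps can be exceeded simultaneously, so the pair terms are all 0.
By inclusion–exclusion the count is 816 − 372 + 0 = 444.

444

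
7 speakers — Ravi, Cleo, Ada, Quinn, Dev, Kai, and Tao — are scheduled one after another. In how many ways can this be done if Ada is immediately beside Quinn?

1440

Treat {Ada, Quinn} as a single unit. There are 6 units to order, and the pair itself can be ordered 2 ways.
That gives 2 × 6! = 2 × 720 = 1440.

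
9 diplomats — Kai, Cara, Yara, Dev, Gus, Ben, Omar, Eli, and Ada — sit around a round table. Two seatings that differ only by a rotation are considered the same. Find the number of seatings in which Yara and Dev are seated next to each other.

Treat {Yara, Dev} as one unit (2 internal orders) and seat the resulting 8 units around the table: (7)! circular arrangements.
So 2 × (7)! = 2 × 5040 = 10080.

10080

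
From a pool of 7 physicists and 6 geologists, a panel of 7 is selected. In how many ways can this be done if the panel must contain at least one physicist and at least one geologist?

Total 7-person selections from all 13: C(13,7) = 1716.
Subtract selections that omit an entire group: no physicists → C(6,7) = 0; no geologists → C(7,7) = 1.
Both groups omitted at once is impossible, so 1716 − 1 = 1715.

1715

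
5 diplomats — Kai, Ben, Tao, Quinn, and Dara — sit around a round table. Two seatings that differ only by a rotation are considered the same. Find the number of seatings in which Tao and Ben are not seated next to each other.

Without the restriction there are (4)! = 24 seatings.
Seatings with Tao beside Ben: treat them as a block with 2 internal orders, giving 2 × (3)! = 12.
Subtracting, 24 − 12 = 12.

12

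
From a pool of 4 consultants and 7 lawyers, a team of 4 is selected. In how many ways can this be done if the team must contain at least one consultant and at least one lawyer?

294

Unrestricted: C(11,4) = 330 ways to pick any 4 of the 11.
Subtract selections that omit an entire group: no consultants → C(7,4) = 35; no lawyers → C(4,4) = 1.
Both groups omitted at once is impossible, so 330 − 36 = 294.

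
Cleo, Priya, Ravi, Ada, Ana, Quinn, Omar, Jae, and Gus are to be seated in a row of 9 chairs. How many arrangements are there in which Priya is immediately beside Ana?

80640

Treat {Priya, Ana} as a single unit. There are 8 units to order, and the pair itself can be ordered 2 ways.
So the count is 2·(8)! = 80640.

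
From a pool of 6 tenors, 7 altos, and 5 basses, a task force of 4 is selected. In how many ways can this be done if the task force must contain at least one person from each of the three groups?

Total 4-person selections from all 18: C(18,4) = 3060.
Selections missing a whole group: no tenors → C(12,4) = 495; no altos → C(11,4) = 330; no basses → C(13,4) = 715.
Add back selections omitting two groups (i.e. drawn from a single group): C(6,4) + C(7,4) + C(5,4) = 55.
By inclusion–exclusion: 3060 − 1540 + 55 = 1575.

1575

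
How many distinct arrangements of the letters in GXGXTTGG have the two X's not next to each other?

Total arrangements of GXGXTTGG: 8!/(4!·2!·2!) = 420.
If the two X's are adjacent, glue them into one block, leaving 7 items to arrange: (7)!/(4!·2!) = 105 ways.
Hence 420 − 105 = 315.

315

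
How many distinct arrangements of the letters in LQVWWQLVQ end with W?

Fix W in the last position and arrange the remaining 8 letters.
Those 8 letters have L appearing twice, Q appearing 3 times, and V appearing twice, giving (8)!/(3!·2!·2!) = 1680.

1680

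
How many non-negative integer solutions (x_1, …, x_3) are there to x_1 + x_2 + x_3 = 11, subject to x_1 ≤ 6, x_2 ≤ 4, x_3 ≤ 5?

15

Without the upper bounds there are C(13,2) = 78 ways to split 11 among 3 variables.
Subtract solutions that violate a single cap (substitute x_i' = x_i − (cap_i+1)): x_1 ≥ 7 gives C(6,2) = 15; x_2 ≥ 5 gives C(8,2) = 28; x_3 ≥ 6 gives C(7,2) = 21. Together 64.
Add back pairs where two caps are both exceeded: 0 + 0 + 1 = 1.
By inclusion–exclusion the count is 78 − 64 + 1 = 15.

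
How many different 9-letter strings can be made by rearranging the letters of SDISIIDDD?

Letter multiplicities in SDISIIDDD: D×4, I×3, S×2.
The number of distinct arrangements is 9!/(4!·3!·2!) = 362880/288 = 1260.

1260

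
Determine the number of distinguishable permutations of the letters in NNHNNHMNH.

504

NNHNNHMNH has 9 letters with H appearing 3 times and N appearing 5 times.
So there are 9! / (5!·3!) = 504 distinguishable arrangements.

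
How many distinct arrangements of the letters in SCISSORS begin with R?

With the first slot taken by R, it remains to arrange the other 7 letters (SCISSOS).
Those 7 letters have S appearing 4 times, giving (7)!/(4!) = 210.

210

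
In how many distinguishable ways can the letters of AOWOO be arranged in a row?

The 5 letters of AOWOO have repeats: O appearing 3 times.
So there are 5! / (3!) = 20 distinguishable arrangements.

20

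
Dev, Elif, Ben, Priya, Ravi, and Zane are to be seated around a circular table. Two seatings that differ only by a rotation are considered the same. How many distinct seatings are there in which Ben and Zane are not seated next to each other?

72

All circular seatings of 6 people number (5)! = 120.
Seatings with Ben beside Zane: treat them as a block with 2 internal orders, giving 2 × (4)! = 48.
Subtracting, 120 − 48 = 72.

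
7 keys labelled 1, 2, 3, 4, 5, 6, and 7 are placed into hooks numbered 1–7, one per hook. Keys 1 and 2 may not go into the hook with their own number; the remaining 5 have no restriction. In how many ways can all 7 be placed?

3720

Let Aᵢ (for i ∈ {1, 2}) be the placements that put key i in its forbidden hook. Any j of these fix j positions, leaving (7−j)! ways to fill the rest, and there are C(2,j) ways to pick which j.
By inclusion–exclusion, the number of valid placements is Σ_{j=0}^{2} (−1)^j C(2,j)·(7−j)!.
Computing: 5040 − 1440 + 120 = 3720.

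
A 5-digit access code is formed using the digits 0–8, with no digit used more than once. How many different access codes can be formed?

This is a permutation of 5 out of 9: P(9,5) = 9!/4!.
9 × 8 × 7 × 6 × 5 = 15120.

15120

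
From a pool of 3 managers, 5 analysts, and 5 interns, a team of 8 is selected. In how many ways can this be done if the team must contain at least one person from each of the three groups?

1240

Unrestricted: C(13,8) = 1287 ways to pick any 8 of the 13.
Selections missing a whole group: no managers → C(10,8) = 45; no analysts → C(8,8) = 1; no interns → C(8,8) = 1.
Add back selections omitting two groups (i.e. drawn from a single group): C(3,8) + C(5,8) + C(5,8) = 0.
By inclusion–exclusion: 1287 − 47 + 0 = 1240.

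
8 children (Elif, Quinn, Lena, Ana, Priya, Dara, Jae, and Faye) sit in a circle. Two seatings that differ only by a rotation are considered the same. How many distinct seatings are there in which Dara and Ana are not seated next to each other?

Without the restriction there are (7)! = 5040 seatings.
Seatings with Dara beside Ana: treat them as a block with 2 internal orders, giving 2 × (6)! = 1440.
Subtracting, 5040 − 1440 = 3600.

3600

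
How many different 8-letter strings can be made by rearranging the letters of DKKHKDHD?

560

DKKHKDHD has 8 letters with D appearing 3 times, H appearing twice, and K appearing 3 times.
Dividing 8! = 40320 by 3!·3!·2! = 72 for the repeated letters gives 560.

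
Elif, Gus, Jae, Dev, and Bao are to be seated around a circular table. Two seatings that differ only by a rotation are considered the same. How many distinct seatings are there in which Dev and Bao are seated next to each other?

Glue Dev and Bao into a block (2 internal orders). Seating 4 units around a circle gives (3)! arrangements.
So 2 × (3)! = 2 × 6 = 12.

12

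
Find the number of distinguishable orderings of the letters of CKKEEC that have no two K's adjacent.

Total arrangements of CKKEEC: 6!/(2!·2!·2!) = 90.
If the two K's are adjacent, glue them into one block, leaving 5 items to arrange: (5)!/(2!·2!) = 30 ways.
Hence 90 − 30 = 60.

60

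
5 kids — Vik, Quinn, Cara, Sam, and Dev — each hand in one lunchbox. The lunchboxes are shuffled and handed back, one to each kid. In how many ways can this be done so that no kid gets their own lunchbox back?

44

Let Aᵢ be the assignments in which kid i gets their own lunchbox. We want the size of the complement of A₁∪…∪A_5.
By inclusion–exclusion this is Σ_{j=0}^{5} (−1)^j C(5,j)·(5−j)!.
Computing: 120 − 120 + 60 − 20 + 5 − 1 = 44.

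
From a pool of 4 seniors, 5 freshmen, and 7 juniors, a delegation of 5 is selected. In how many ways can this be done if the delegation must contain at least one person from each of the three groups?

Total 5-person selections from all 16: C(16,5) = 4368.
Subtract selections that omit an entire group: no seniors → C(12,5) = 792; no freshmen → C(11,5) = 462; no juniors → C(9,5) = 126.
Add back selections omitting two groups (i.e. drawn from a single group): C(4,5) + C(5,5) + C(7,5) = 22.
By inclusion–exclusion: 4368 − 1380 + 22 = 3010.

3010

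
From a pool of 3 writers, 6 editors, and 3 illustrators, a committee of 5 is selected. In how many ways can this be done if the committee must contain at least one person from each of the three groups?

Total 5-person selections from all 12: C(12,5) = 792.
Selections missing a whole group: no writers → C(9,5) = 126; no editors → C(6,5) = 6; no illustrators → C(9,5) = 126.
Add back selections omitting two groups (i.e. drawn from a single group): C(3,5) + C(6,5) + C(3,5) = 6.
By inclusion–exclusion: 792 − 258 + 6 = 540.

540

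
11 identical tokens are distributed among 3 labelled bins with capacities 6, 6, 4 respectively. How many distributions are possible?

By stars and bars, unrestricted non-negative solutions to x_1+…+x_3 = 11 number C(11+2,2) = 78.
Subtract solutions that violate a single cap (substitute x_i' = x_i − (cap_i+1)): x_1 ≥ 7 gives C(6,2) = 15; x_2 ≥ 7 gives C(6,2) = 15; x_3 ≥ 5 gives C(8,2) = 28. Together 58.
No two caps can be exceeded simultaneously, so the pair terms are all 0.
By inclusion–exclusion the count is 78 − 58 + 0 = 20.

20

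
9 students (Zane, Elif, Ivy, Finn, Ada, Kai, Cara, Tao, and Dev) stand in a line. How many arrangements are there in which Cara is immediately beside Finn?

Treat {Cara, Finn} as a single unit. There are 8 units to order, and the pair itself can be ordered 2 ways.
That gives 2 × 8! = 2 × 40320 = 80640.

80640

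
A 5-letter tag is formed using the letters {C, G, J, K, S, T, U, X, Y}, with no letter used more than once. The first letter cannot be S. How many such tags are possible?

The first letter has 9−1 = 8 choices (anything except S).
The remaining 4 letters are filled from the other 8 symbols without repetition: 8 × 7 × 6 × 5 = 1680.
Total: 8 × 1680 = 13440.

13440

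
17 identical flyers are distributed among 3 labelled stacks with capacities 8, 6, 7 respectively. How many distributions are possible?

15

Ignoring the caps, the number of non-negative solutions to x_1+…+x_3 = 17 is C(19,2) = 171.
Subtract solutions that violate a single cap (substitute x_i' = x_i − (cap_i+1)): x_1 ≥ 9 gives C(10,2) = 45; x_2 ≥ 7 gives C(12,2) = 66; x_3 ≥ 8 gives C(11,2) = 55. Together 166.
Add back pairs where two caps are both exceeded: 3 + 1 + 6 = 10.
By inclusion–exclusion the count is 171 − 166 + 10 = 15.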